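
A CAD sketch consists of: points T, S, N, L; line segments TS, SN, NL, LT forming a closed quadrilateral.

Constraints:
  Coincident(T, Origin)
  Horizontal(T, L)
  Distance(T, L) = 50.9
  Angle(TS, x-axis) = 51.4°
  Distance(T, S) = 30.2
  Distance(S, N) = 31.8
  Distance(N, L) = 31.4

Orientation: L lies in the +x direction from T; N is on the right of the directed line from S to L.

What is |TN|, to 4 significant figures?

22.13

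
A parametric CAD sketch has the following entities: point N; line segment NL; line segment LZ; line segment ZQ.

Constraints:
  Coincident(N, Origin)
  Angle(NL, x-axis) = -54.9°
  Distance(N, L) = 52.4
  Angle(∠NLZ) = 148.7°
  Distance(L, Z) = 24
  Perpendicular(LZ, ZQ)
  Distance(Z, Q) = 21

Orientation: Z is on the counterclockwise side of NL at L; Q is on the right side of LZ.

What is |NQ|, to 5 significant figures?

83.996

∠NLZ = 148.7°, so LZ runs at -54.9° + (180° − 148.7°) = -23.600° from the x-axis; with |LZ| = 24.0, Z = L + 24.0·(cos -23.600°, sin -23.600°) = (52.123, -52.479). LZ is perpendicular to ZQ; with |ZQ| = 21.0 on the right of LZ, Q = Z + 21.0·(-0.40035, -0.91636) = (43.716, -71.723). Then |NQ| = |Q − N| = 83.996.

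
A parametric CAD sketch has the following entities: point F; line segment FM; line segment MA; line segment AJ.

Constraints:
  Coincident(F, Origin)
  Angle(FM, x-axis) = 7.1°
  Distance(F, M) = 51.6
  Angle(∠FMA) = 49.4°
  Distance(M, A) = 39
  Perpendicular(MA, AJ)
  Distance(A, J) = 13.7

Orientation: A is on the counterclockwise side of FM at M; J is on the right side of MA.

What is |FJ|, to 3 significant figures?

53.2

∠FMA = 49.4°, so MA runs at 7.1° + (180° − 49.4°) = 138° from the x-axis; with |MA| = 39.0, A = M + 39.0·(cos 138°, sin 138°) = (22.4, 32.6). The perpendicularity gives AJ at right angles to MA; with |AJ| = 13.7 on the right of MA, J = A + 13.7·(0.673, 0.740) = (31.6, 42.8). Then |FJ| = |J − F| = 53.2.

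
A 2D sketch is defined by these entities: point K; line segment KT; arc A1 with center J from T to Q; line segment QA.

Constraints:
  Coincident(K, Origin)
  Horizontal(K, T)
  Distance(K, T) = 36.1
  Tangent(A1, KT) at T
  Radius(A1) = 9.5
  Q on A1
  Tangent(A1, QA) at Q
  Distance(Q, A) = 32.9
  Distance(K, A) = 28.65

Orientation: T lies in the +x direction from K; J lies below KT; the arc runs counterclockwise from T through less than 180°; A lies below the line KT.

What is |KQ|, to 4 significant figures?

29.18

Checks: ∠(JT, TK) = 90.00° ✓; |JT| = 9.500 ✓; |JQ| = 9.500 ✓; ∠(JQ, QA) = 90.00° ✓; |QA| = 32.90 ✓; |KA| = 28.65 ✓.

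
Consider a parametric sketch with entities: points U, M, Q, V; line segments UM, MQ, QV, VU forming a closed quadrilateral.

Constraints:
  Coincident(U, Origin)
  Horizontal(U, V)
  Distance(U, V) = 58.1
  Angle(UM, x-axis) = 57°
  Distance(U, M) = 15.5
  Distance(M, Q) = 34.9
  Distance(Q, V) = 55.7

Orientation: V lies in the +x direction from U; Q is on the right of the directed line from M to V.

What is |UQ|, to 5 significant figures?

22.919

U is at the origin; UV is horizontal with |UV| = 58.1 and V in +x, so V = (58.1, 0). UM runs at 57.0° with |UM| = 15.5, so M = (8.4419, 12.999). Q is determined by |MQ| = 34.9 and |QV| = 55.7 together: it lies at the intersection of circle(M, 34.9) and circle(V, 55.7). With |MV| = 51.331, the foot of the radical line on MV is 7.3097 from M and the perpendicular offset is √(34.9² − 7.3097²) = 34.126. Taking the right-of-MV solution: Q = (6.8711, -21.865).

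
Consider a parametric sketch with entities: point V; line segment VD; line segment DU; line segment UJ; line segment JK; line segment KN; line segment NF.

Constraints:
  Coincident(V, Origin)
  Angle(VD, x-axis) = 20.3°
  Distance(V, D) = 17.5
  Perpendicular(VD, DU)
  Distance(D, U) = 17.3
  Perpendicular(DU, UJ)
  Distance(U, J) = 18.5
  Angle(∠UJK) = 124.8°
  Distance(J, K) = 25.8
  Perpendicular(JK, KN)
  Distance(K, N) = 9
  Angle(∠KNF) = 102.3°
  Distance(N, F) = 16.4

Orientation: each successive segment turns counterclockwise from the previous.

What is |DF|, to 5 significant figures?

13.985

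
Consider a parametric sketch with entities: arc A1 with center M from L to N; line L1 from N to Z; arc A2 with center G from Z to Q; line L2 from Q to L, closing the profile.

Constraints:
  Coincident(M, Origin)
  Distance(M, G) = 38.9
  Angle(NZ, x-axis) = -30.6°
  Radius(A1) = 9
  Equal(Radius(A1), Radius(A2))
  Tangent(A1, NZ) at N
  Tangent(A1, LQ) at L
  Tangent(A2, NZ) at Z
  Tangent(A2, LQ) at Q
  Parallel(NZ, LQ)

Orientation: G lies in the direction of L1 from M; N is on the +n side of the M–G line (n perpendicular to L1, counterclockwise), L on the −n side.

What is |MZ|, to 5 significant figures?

39.928

Tangency of A1 to both parallel lines with radius 9.0 puts N and L at M ± 9.0·n: N = (4.5814, 7.7467), L = (-4.5814, -7.7467). Equal radii place Z and Q the same way about G: Z = G + 9.0·n = (38.064, -12.055), Q = G − 9.0·n = (28.901, -27.548). Then |MZ| = |Z − M| = 39.928.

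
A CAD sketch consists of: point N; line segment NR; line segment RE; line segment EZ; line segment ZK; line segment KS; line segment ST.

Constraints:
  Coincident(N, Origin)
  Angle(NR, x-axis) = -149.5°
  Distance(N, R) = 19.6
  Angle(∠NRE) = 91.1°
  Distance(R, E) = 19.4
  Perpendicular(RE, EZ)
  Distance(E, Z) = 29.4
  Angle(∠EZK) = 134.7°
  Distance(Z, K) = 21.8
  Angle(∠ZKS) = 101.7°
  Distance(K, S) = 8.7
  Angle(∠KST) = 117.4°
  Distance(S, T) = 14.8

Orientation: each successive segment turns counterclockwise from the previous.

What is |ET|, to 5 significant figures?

32.900

N is at the origin; NR runs at -149.5° with length 19.6, so R = (-16.888, -9.9478). ∠NRE = 91.1° gives RE at -60.600° from the x-axis; with |RE| = 19.4, E = (-7.3644, -26.849). The perpendicularity gives EZ at right angles to RE, so EZ runs at 29.400°; with |EZ| = 29.4, Z = (18.249, -12.417). ∠EZK = 134.7° gives ZK at 74.700° from the x-axis; with |ZK| = 21.8, K = (24.002, 8.6106). ∠ZKS = 101.7° gives KS at 153.00° from the x-axis; with |KS| = 8.7, S = (16.250, 12.560). ∠KST = 117.4° gives ST at -144.40° from the x-axis; with |ST| = 14.8, T = (4.2161, 3.9449). Then |ET| = |T − E| = 32.900.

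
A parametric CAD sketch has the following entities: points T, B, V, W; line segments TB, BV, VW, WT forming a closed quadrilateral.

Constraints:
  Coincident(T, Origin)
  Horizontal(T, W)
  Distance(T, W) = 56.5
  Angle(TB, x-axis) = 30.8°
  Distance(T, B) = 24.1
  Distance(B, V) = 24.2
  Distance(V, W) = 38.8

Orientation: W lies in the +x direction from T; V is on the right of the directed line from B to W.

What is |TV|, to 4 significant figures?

22.85

Checks: |BV| = 24.20 ✓; |VW| = 38.80 ✓.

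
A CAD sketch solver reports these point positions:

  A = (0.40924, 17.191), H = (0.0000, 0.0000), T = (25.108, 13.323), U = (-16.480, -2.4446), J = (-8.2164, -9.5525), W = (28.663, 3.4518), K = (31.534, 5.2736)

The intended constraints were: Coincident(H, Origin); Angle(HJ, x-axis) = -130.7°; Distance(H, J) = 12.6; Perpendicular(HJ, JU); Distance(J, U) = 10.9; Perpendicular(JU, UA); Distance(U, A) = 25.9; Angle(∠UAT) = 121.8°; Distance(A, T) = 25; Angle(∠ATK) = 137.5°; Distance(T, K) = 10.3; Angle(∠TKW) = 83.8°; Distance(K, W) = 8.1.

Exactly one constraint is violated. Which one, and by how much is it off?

Distance(K, W) = 8.1 — off by 4.70.

H = (0.00, 0.00) ✓; HJ at -130.7° ✓; |HJ| = 12.60 ✓; ∠(HJ, JU) = 90.00° ✓; |JU| = 10.90 ✓; ∠(JU, UA) = 90.00° ✓; |UA| = 25.90 ✓; ∠UAT = 121.8° ✓; |AT| = 25.00 ✓; ∠ATK = 137.5° ✓; |TK| = 10.30 ✓; ∠TKW = 83.80° ✓; |KW| = 3.400 ✗.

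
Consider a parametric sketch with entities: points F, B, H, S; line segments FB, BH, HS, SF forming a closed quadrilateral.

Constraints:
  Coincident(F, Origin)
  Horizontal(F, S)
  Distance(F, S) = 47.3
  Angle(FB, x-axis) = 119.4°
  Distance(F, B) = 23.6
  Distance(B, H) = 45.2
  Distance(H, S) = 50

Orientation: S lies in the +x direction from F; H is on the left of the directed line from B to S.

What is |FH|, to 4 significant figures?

52.37

Checks: F.y = 0.00, S.y = 0.00 ✓; |BH| = 45.20 ✓; |HS| = 50.00 ✓.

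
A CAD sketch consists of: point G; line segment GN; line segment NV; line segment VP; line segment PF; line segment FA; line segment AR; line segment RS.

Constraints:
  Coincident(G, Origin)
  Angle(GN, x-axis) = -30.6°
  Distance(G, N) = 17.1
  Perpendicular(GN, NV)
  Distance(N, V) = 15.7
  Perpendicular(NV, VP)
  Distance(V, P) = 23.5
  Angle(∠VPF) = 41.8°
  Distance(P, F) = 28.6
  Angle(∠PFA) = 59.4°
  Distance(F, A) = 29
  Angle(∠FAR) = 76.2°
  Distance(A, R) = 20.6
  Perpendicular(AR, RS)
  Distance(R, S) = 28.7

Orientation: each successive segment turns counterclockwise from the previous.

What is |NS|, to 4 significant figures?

16.46

∠FAR = 76.2° gives AR at 152.0° from the x-axis; with |AR| = 20.6, R = (12.27, 20.80). AR is perpendicular to RS, so RS runs at -118.0°; with |RS| = 28.7, S = (-1.202, -4.540). Then |NS| = |S − N| = 16.46.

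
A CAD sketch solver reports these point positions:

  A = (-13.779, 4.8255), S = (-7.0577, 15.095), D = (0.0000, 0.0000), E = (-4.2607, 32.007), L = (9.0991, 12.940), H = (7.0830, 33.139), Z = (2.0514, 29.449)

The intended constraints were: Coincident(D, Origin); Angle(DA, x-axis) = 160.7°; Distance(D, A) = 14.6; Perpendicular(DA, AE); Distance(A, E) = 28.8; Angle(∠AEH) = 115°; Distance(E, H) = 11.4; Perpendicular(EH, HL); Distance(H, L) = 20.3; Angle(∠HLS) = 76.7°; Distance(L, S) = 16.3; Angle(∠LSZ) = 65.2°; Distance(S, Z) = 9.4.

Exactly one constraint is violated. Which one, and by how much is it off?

Distance(S, Z) = 9.4 — off by 7.60.

D = (0.00, 0.00) ✓; DA at 160.7° ✓; |DA| = 14.60 ✓; ∠(DA, AE) = 90.00° ✓; |AE| = 28.80 ✓; ∠AEH = 115.0° ✓; |EH| = 11.40 ✓; ∠(EH, HL) = 90.00° ✓; |HL| = 20.30 ✓; ∠HLS = 76.70° ✓; |LS| = 16.30 ✓; ∠LSZ = 65.20° ✓; |SZ| = 17.00 ✗.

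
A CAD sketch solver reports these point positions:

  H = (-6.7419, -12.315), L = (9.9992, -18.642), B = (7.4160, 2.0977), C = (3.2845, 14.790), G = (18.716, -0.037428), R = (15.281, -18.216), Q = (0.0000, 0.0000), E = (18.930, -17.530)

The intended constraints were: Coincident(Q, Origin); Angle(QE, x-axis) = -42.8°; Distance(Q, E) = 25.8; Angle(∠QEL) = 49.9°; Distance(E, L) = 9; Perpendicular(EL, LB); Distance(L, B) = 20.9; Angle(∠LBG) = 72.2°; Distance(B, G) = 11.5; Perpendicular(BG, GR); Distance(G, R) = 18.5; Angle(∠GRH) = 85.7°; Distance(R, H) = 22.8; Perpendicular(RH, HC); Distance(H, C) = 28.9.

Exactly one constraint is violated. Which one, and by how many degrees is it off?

Perpendicular(RH, HC) — off by 5.30°.

Q = (0.00, 0.00) ✓; QE at -42.80° ✓; |QE| = 25.80 ✓; ∠QEL = 49.90° ✓; |EL| = 9.000 ✓; ∠(EL, LB) = 90.00° ✓; |LB| = 20.90 ✓; ∠LBG = 72.20° ✓; |BG| = 11.50 ✓; ∠(BG, GR) = 90.00° ✓; |GR| = 18.50 ✓; ∠GRH = 85.70° ✓; |RH| = 22.80 ✓; ∠(RH, HC) = 95.30° ✗; |HC| = 28.90 ✓.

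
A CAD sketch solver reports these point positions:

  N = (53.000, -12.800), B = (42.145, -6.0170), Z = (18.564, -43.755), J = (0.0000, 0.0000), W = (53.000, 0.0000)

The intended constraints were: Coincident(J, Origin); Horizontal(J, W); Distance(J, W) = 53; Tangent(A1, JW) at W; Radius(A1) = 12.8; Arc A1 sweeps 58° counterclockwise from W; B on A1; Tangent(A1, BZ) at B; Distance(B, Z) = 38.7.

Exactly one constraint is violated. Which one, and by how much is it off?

Distance(B, Z) = 38.7 — off by 5.80.

J = (0.00, 0.00) ✓; J.y = 0.00, W.y = 0.00 ✓; |JW| = 53.00 ✓; ∠(NW, WJ) = 90.00° ✓; |NW| = 12.80 ✓; bearing(N→B) − bearing(N→W) = 58.00° ✓; |NB| = 12.80 ✓; ∠(NB, BZ) = 90.00° ✓; |BZ| = 44.50 ✗.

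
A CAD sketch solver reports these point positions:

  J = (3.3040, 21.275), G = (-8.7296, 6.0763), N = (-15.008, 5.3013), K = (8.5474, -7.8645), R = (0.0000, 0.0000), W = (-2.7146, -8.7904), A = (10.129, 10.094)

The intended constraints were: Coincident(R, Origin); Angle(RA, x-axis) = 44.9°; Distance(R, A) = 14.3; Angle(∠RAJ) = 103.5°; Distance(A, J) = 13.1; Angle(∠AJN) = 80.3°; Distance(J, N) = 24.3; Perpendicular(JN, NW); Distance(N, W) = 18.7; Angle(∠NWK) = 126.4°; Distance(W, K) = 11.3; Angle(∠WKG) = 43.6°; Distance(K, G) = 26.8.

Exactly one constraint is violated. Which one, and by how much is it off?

Distance(K, G) = 26.8 — off by 4.60.

R = (0.00, 0.00) ✓; RA at 44.90° ✓; |RA| = 14.30 ✓; ∠RAJ = 103.5° ✓; |AJ| = 13.10 ✓; ∠AJN = 80.30° ✓; |JN| = 24.30 ✓; ∠(JN, NW) = 90.00° ✓; |NW| = 18.70 ✓; ∠NWK = 126.4° ✓; |WK| = 11.30 ✓; ∠WKG = 43.60° ✓; |KG| = 22.20 ✗.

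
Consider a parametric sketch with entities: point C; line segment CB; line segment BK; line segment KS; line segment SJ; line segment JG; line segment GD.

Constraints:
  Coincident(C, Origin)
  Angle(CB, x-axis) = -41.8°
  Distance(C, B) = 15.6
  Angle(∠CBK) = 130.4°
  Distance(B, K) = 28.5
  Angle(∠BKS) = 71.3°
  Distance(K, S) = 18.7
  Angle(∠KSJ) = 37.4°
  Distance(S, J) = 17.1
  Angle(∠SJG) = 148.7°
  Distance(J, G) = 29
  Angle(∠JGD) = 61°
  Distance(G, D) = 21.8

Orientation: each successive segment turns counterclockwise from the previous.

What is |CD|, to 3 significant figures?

55.3

C is at the origin; CB runs at -41.8° with length 15.6, so B = (11.6, -10.4). ∠CBK = 130.4° gives BK at 7.80° from the x-axis; with |BK| = 28.5, K = (39.9, -6.53). ∠BKS = 71.3° gives KS at 116° from the x-axis; with |KS| = 18.7, S = (31.5, 10.2). ∠KSJ = 37.4° gives SJ at -101° from the x-axis; with |SJ| = 17.1, J = (28.3, -6.59). ∠SJG = 148.7° gives JG at -69.6° from the x-axis; with |JG| = 29.0, G = (38.4, -33.8). ∠JGD = 61.0° gives GD at 49.4° from the x-axis; with |GD| = 21.8, D = (52.6, -17.2). Then |CD| = |D − C| = 55.3.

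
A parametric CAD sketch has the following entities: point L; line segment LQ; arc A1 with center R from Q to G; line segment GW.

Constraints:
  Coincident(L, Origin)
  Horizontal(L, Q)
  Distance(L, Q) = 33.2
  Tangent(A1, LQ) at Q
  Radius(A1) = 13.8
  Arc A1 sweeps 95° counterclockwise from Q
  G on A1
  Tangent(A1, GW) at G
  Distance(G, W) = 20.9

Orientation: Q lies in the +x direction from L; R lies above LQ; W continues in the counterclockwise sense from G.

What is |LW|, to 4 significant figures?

57.62

L is at the origin; L and Q share the same y with |LQ| = 33.2 and Q on the +x side, so Q = (33.20, 0.000). A1 meets LQ tangentially, so RQ is at right angles to LQ, so R = Q + (0, 13.8) = (33.20, 13.80). On A1, Q sits at bearing -90° from R; a 95° counterclockwise sweep puts G at bearing 5°, so G = R + 13.8·(cos 5°, sin 5°) = (46.95, 15.00). A1 meets GW tangentially, so RG is at right angles to GW, so GW runs along (−sin 5°, cos 5°); with |GW| = 20.9, W = (45.13, 35.82). Then |LW| = |W − L| = 57.62.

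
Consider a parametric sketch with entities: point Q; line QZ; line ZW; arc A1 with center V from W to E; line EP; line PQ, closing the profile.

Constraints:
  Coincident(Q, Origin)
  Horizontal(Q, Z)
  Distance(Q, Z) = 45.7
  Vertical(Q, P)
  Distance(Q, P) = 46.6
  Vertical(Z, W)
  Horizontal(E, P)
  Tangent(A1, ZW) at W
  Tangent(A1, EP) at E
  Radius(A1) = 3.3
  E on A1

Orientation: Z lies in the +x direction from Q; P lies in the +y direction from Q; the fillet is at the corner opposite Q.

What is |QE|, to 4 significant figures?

63.00

Q is at the origin; QZ is horizontal with |QZ| = 45.7 and Z on the +x side, so Z = (45.70, 0.000). Q and P share the same x with |QP| = 46.6 and P on the +y side, so P = (0.000, 46.60). The virtual corner opposite Q is at (45.70, 46.60). The tangent condition forces VW to be normal to ZW and the tangent condition forces VE to be normal to EP, with radius 3.3, so the center V sits 3.3 in from both sides at V = (42.40, 43.30). That places the tangent points at W = (45.70, 43.30) on ZW and E = (42.40, 46.60) on EP. Then |QE| = |E − Q| = 63.00.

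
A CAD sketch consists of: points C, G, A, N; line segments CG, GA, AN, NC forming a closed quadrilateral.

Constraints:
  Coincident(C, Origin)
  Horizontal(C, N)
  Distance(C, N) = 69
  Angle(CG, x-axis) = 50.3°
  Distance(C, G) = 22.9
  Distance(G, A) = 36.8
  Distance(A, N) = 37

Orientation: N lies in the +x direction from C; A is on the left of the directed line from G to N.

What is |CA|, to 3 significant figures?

57.9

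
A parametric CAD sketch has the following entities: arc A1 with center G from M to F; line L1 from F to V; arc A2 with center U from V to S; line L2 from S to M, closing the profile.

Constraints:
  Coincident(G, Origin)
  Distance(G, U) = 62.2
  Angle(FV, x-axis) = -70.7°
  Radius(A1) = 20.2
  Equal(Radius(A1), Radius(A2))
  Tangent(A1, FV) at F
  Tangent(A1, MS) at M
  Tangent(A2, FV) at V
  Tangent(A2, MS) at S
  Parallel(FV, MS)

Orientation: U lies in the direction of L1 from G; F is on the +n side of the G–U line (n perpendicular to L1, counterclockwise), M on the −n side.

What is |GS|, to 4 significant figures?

65.40

Tangency of A1 to both parallel lines with radius 20.2 puts F and M at G ± 20.2·n: F = (19.06, 6.676), M = (-19.06, -6.676). Equal radii place V and S the same way about U: V = U + 20.2·n = (39.62, -52.03), S = U − 20.2·n = (1.493, -65.38). Then |GS| = |S − G| = 65.40.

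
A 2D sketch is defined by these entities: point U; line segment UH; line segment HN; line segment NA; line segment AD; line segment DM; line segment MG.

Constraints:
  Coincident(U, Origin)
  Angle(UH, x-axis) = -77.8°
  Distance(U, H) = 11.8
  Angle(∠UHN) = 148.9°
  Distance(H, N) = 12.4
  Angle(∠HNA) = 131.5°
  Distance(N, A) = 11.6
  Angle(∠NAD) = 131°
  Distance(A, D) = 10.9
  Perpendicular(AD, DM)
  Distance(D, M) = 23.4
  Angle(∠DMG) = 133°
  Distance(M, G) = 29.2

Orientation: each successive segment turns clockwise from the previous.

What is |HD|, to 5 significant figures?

26.988

∠HNA = 131.5° gives NA at -157.40° from the x-axis; with |NA| = 11.6, A = (-12.232, -27.723). ∠NAD = 131.0° gives AD at 153.60° from the x-axis; with |AD| = 10.9, D = (-21.995, -22.876). Then |HD| = |D − H| = 26.988.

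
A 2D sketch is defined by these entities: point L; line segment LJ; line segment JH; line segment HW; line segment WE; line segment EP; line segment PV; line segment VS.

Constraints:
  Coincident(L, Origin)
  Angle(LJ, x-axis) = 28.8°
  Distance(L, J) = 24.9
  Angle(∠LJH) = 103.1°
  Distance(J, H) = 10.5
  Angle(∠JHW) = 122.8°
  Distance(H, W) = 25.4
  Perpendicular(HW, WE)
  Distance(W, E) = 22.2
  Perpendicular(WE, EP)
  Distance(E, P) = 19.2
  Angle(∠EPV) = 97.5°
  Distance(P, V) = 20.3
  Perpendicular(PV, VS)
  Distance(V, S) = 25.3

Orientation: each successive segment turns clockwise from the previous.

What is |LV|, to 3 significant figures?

25.9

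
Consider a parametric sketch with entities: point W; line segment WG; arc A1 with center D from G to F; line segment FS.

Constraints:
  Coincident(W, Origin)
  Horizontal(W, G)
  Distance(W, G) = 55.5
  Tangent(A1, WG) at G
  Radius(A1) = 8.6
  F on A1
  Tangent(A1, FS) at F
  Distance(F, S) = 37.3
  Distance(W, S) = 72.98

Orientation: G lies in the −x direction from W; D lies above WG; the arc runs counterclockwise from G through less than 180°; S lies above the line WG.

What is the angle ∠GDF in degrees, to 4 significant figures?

103.6°

Checks: |DF| = 8.600 ✓; ∠(DF, FS) = 90.00° ✓; |FS| = 37.30 ✓; |WS| = 72.98 ✓.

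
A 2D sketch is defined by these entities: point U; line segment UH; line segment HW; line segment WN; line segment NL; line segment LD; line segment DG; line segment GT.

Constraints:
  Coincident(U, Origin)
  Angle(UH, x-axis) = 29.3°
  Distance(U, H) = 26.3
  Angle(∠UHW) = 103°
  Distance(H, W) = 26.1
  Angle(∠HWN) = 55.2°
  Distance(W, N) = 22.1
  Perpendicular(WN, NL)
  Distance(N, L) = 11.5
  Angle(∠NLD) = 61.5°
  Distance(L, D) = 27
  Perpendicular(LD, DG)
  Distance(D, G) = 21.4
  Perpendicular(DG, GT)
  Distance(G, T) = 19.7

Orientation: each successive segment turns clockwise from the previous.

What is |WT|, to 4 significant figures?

28.05

LD is perpendicular to DG, so DG runs at -111.0°; with |DG| = 21.4, G = (34.63, -27.57). DG ⟂ GT, so GT runs at 159.0°; with |GT| = 19.7, T = (16.24, -20.51). Then |WT| = |T − W| = 28.05.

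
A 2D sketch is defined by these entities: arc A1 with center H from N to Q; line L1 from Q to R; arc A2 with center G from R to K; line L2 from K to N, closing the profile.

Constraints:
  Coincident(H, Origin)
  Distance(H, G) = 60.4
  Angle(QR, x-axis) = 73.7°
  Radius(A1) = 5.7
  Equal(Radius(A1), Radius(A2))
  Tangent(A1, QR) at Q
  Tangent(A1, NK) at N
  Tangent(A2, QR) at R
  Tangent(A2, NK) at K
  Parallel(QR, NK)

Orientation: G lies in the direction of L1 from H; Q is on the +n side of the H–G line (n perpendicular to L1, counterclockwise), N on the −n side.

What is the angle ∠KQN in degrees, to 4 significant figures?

79.31°

The slot axis is L1's direction at 73.7°, so u = (cos 73.7°, sin 73.7°) = (0.2807, 0.9598) and n = (−sin 73.7°, cos 73.7°) = (-0.9598, 0.2807). H is at the origin and G lies 60.4 along u from H, so G = 60.4·u = (16.95, 57.97). Tangency of A1 to both parallel lines with radius 5.7 puts Q and N at H ± 5.7·n: Q = (-5.471, 1.600), N = (5.471, -1.600). Equal radii place R and K the same way about G: R = G + 5.7·n = (11.48, 59.57), K = G − 5.7·n = (22.42, 56.37). Then cos ∠KQN = QK·QN / (|QK||QN|), giving 79.31°.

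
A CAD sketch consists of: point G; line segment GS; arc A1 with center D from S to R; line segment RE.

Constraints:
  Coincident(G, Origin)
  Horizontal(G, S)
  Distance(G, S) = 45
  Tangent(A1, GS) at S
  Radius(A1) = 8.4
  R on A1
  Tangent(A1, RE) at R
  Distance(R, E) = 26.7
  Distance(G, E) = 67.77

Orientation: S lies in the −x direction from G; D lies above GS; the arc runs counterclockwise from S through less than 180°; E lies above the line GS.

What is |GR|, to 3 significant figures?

42.1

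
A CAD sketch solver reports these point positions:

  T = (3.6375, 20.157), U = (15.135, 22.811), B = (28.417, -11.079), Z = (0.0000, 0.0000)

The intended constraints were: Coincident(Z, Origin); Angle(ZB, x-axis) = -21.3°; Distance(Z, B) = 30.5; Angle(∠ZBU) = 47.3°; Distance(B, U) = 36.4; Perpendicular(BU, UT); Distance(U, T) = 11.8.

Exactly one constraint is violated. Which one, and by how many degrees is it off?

Perpendicular(BU, UT) — off by 8.40°.

Z = (0.00, 0.00) ✓; ZB at -21.30° ✓; |ZB| = 30.50 ✓; ∠ZBU = 47.30° ✓; |BU| = 36.40 ✓; ∠(BU, UT) = 81.60° ✗; |UT| = 11.80 ✓.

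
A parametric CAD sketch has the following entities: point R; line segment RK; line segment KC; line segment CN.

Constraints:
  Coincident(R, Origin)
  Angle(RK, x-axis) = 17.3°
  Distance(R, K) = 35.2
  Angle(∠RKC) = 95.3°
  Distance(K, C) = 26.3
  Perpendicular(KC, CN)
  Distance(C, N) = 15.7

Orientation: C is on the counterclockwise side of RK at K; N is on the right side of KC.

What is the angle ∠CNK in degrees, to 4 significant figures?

59.16°

∠RKC = 95.3°, so KC runs at 17.3° + (180° − 95.3°) = 102.0° from the x-axis; with |KC| = 26.3, C = K + 26.3·(cos 102.0°, sin 102.0°) = (28.14, 36.19). KC is perpendicular to CN; with |CN| = 15.7 on the right of KC, N = C + 15.7·(0.9781, 0.2079) = (43.50, 39.46). Then cos ∠CNK = NC·NK / (|NC||NK|), giving 59.16°.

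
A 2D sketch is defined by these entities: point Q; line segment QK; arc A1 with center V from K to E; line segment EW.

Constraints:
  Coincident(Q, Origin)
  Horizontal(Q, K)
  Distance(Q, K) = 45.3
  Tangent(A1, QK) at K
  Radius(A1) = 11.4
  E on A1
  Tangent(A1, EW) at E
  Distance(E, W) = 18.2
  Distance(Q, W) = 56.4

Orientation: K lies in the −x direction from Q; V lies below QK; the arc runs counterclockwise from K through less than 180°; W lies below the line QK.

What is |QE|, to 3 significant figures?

57.7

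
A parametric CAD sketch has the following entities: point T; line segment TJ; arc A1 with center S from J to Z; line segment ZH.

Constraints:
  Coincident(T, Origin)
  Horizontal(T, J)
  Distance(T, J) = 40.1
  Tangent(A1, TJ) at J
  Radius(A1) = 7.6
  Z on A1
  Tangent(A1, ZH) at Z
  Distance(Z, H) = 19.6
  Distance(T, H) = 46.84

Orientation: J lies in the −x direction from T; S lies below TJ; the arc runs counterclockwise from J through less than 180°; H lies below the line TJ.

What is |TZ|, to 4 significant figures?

48.09

Checks: T.y = 0.00, J.y = 0.00 ✓; |SZ| = 7.600 ✓; ∠(SZ, ZH) = 90.00° ✓; |ZH| = 19.60 ✓; |TH| = 46.84 ✓.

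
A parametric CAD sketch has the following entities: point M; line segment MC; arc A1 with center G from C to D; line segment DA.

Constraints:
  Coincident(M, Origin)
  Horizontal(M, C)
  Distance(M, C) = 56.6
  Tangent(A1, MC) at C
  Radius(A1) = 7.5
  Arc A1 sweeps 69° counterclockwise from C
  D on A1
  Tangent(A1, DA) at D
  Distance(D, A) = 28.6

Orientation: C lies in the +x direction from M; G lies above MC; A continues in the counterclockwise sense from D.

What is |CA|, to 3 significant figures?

35.9

M is at the origin; M and C share the same y with |MC| = 56.6 and C on the +x side, so C = (56.6, 0.00). Since A1 is tangent to MC there, GC ⟂ MC, so G = C + (0, 7.5) = (56.6, 7.50). On A1, C sits at bearing -90° from G; a 69° counterclockwise sweep puts D at bearing -21°, so D = G + 7.5·(cos -21°, sin -21°) = (63.6, 4.81). A1 meets DA tangentially, so GD is at right angles to DA, so DA runs along (−sin -21°, cos -21°); with |DA| = 28.6, A = (73.9, 31.5). Then |CA| = |A − C| = 35.9.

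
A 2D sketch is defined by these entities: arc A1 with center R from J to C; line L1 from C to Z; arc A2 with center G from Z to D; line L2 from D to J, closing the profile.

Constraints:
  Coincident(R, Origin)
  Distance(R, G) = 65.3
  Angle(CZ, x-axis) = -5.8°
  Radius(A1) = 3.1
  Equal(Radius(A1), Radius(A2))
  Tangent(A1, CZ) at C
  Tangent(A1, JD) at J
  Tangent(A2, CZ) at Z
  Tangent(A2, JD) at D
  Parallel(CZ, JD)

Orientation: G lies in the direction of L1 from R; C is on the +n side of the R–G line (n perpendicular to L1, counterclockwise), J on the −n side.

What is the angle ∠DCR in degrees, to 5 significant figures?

84.576°

The slot axis is L1's direction at -5.8°, so u = (cos -5.8°, sin -5.8°) = (0.99488, -0.10106) and n = (−sin -5.8°, cos -5.8°) = (0.10106, 0.99488). R is at the origin and G lies 65.3 along u from R, so G = 65.3·u = (64.966, -6.5990). Tangency of A1 to both parallel lines with radius 3.1 puts C and J at R ± 3.1·n: C = (0.31327, 3.0841), J = (-0.31327, -3.0841). Equal radii place Z and D the same way about G: Z = G + 3.1·n = (65.279, -3.5148), D = G − 3.1·n = (64.652, -9.6831). Then cos ∠DCR = CD·CR / (|CD||CR|), giving 84.576°.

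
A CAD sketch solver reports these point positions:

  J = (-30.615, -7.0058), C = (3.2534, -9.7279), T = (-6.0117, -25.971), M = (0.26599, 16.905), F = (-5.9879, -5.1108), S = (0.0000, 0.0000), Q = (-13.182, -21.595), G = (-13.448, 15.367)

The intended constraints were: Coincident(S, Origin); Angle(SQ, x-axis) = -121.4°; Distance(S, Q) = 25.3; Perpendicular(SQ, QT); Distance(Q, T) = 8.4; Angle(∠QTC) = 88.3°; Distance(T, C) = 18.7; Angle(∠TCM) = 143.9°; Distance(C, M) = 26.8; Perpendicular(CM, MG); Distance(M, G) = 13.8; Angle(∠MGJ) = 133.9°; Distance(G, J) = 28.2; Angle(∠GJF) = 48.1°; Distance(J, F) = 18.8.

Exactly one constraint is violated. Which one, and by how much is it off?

Distance(J, F) = 18.8 — off by 5.90.

S = (0.00, 0.00) ✓; SQ at -121.4° ✓; |SQ| = 25.30 ✓; ∠(SQ, QT) = 90.01° ✓; |QT| = 8.400 ✓; ∠QTC = 88.31° ✓; |TC| = 18.70 ✓; ∠TCM = 143.9° ✓; |CM| = 26.80 ✓; ∠(CM, MG) = 90.00° ✓; |MG| = 13.80 ✓; ∠MGJ = 133.9° ✓; |GJ| = 28.20 ✓; ∠GJF = 48.10° ✓; |JF| = 24.70 ✗.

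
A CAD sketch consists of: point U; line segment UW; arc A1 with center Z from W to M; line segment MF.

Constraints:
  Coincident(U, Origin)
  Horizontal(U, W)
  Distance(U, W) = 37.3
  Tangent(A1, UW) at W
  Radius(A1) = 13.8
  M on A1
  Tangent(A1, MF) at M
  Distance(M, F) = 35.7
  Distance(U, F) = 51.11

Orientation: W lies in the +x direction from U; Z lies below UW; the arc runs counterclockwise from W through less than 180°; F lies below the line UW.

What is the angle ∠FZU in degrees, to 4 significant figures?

81.80°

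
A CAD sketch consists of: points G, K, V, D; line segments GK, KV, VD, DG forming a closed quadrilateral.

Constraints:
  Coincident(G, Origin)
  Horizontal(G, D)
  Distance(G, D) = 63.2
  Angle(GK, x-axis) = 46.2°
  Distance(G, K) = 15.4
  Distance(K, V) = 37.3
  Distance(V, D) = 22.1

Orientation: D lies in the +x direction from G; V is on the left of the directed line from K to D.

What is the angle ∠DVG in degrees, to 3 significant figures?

116°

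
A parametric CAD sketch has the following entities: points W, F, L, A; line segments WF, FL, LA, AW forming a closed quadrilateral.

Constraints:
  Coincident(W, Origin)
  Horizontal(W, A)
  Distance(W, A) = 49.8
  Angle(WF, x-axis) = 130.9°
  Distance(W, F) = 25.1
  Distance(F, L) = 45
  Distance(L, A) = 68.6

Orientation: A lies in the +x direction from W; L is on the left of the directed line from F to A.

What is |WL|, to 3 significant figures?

56.5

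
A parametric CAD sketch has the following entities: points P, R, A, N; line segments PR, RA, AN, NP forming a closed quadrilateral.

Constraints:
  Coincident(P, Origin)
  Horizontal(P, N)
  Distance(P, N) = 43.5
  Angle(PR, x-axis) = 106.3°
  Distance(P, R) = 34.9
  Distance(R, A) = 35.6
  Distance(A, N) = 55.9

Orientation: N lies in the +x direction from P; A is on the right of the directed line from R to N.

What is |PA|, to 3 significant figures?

12.5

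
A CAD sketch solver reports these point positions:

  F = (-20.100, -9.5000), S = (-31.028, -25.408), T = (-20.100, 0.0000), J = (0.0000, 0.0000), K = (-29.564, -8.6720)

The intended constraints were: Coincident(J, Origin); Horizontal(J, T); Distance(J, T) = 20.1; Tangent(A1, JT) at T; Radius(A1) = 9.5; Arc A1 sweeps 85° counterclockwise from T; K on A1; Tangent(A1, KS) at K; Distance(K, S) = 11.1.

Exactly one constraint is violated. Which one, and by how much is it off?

Distance(K, S) = 11.1 — off by 5.70.

J = (0.00, 0.00) ✓; J.y = 0.00, T.y = 0.00 ✓; |JT| = 20.10 ✓; ∠(FT, TJ) = 90.00° ✓; |FT| = 9.500 ✓; bearing(F→K) − bearing(F→T) = 85.00° ✓; |FK| = 9.500 ✓; ∠(FK, KS) = 90.00° ✓; |KS| = 16.80 ✗.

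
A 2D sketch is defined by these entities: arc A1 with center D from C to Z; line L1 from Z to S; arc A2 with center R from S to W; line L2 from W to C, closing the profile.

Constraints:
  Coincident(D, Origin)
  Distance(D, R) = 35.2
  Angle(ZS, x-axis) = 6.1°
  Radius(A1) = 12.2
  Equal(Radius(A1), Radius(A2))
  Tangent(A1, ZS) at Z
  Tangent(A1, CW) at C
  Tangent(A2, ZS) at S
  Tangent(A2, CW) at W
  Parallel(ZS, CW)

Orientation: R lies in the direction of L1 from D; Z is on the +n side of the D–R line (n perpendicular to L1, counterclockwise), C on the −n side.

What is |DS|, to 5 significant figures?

37.254

The slot axis is L1's direction at 6.1°, so u = (cos 6.1°, sin 6.1°) = (0.99434, 0.10626) and n = (−sin 6.1°, cos 6.1°) = (-0.10626, 0.99434). D is at the origin and R lies 35.2 along u from D, so R = 35.2·u = (35.001, 3.7405). Tangency of A1 to both parallel lines with radius 12.2 puts Z and C at D ± 12.2·n: Z = (-1.2964, 12.131), C = (1.2964, -12.131). Equal radii place S and W the same way about R: S = R + 12.2·n = (33.704, 15.871), W = R − 12.2·n = (36.297, -8.3904). Then |DS| = |S − D| = 37.254.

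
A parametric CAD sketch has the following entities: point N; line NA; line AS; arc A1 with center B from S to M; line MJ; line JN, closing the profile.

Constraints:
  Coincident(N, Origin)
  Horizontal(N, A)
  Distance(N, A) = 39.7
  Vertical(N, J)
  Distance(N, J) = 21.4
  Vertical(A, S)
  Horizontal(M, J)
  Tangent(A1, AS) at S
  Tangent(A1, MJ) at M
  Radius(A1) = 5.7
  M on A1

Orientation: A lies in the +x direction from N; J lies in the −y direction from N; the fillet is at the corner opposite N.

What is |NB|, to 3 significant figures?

37.4

N is at the origin; N and A share the same y with |NA| = 39.7 and A on the +x side, so A = (39.7, 0.00). N and J share the same x with |NJ| = 21.4 and J on the −y side, so J = (0.00, -21.4). The virtual corner opposite N is at (39.7, -21.4). The tangent condition forces BS to be normal to AS and tangency of A1 to MJ means the radius BM is perpendicular to MJ, with radius 5.7, so the center B sits 5.7 in from both sides at B = (34.0, -15.7). Then |NB| = |B − N| = 37.4.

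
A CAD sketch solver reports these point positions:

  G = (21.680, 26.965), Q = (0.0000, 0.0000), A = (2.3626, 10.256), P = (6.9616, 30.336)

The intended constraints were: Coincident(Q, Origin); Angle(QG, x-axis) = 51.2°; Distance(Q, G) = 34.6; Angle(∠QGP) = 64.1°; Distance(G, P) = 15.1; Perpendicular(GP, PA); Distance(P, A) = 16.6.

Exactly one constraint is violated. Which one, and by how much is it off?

Distance(P, A) = 16.6 — off by 4.00.

Q = (0.00, 0.00) ✓; QG at 51.20° ✓; |QG| = 34.60 ✓; ∠QGP = 64.10° ✓; |GP| = 15.10 ✓; ∠(GP, PA) = 90.00° ✓; |PA| = 20.60 ✗.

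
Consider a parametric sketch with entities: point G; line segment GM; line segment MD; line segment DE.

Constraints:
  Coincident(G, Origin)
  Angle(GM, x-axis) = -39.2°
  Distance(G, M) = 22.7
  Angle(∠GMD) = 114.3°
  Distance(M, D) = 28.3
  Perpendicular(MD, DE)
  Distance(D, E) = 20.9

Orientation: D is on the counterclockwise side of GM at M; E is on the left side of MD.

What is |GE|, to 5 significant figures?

37.642

G is at the origin; GM runs at -39.2° with length 22.7, so M = 22.7·(cos -39.2°, sin -39.2°) = (17.591, -14.347). ∠GMD = 114.3°, so MD runs at -39.2° + (180° − 114.3°) = 26.500° from the x-axis; with |MD| = 28.3, D = M + 28.3·(cos 26.500°, sin 26.500°) = (42.918, -1.7197). MD is perpendicular to DE; with |DE| = 20.9 on the left of MD, E = D + 20.9·(-0.44620, 0.89493) = (33.592, 16.984). Then |GE| = |E − G| = 37.642.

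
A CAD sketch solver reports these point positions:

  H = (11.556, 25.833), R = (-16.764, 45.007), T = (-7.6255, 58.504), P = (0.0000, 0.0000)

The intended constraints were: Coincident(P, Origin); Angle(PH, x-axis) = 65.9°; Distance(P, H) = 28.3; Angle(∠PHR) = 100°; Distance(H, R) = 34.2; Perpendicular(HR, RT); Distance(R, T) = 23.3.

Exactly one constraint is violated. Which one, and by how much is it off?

Distance(R, T) = 23.3 — off by 7.00.

P = (0.00, 0.00) ✓; PH at 65.90° ✓; |PH| = 28.30 ✓; ∠PHR = 100.0° ✓; |HR| = 34.20 ✓; ∠(HR, RT) = 90.00° ✓; |RT| = 16.30 ✗.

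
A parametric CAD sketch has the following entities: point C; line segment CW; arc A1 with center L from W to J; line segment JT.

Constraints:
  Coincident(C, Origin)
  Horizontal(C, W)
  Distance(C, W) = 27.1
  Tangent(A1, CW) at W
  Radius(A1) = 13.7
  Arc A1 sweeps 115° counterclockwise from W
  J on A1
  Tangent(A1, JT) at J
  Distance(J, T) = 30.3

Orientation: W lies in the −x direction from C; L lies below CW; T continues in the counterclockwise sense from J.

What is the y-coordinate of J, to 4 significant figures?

-19.49

Tangency of A1 to CW means the radius LW is perpendicular to CW, so L = W + (0, -13.7) = (-27.10, -13.70). On A1, W sits at bearing 90° from L; a 115° counterclockwise sweep puts J at bearing 205°, so J = L + 13.7·(cos 205°, sin 205°) = (-39.52, -19.49). So J.y = -19.49.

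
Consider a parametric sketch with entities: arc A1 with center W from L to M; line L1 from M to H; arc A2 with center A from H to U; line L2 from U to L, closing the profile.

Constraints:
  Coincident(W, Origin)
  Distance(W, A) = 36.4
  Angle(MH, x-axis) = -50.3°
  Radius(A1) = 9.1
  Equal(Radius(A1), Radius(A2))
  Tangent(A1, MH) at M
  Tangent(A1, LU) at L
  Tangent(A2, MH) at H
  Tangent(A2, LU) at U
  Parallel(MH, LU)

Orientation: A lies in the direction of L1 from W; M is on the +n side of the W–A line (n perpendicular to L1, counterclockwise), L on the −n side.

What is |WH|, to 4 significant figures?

37.52

The slot axis is L1's direction at -50.3°, so u = (cos -50.3°, sin -50.3°) = (0.6388, -0.7694) and n = (−sin -50.3°, cos -50.3°) = (0.7694, 0.6388). W is at the origin and A lies 36.4 along u from W, so A = 36.4·u = (23.25, -28.01). Tangency of A1 to both parallel lines with radius 9.1 puts M and L at W ± 9.1·n: M = (7.002, 5.813), L = (-7.002, -5.813). Equal radii place H and U the same way about A: H = A + 9.1·n = (30.25, -22.19), U = A − 9.1·n = (16.25, -33.82). Then |WH| = |H − W| = 37.52.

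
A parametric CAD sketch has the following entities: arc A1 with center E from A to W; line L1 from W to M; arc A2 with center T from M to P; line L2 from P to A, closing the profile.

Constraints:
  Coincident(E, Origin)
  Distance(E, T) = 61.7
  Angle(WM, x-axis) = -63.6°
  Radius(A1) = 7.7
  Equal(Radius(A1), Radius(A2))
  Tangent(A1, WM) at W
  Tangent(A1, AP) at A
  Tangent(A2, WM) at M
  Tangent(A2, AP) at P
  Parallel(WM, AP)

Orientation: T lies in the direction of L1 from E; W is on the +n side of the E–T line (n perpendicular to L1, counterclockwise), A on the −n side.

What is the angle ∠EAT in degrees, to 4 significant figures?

82.89°

The slot axis is L1's direction at -63.6°, so u = (cos -63.6°, sin -63.6°) = (0.4446, -0.8957) and n = (−sin -63.6°, cos -63.6°) = (0.8957, 0.4446). E is at the origin and T lies 61.7 along u from E, so T = 61.7·u = (27.43, -55.27). Tangency of A1 to both parallel lines with radius 7.7 puts W and A at E ± 7.7·n: W = (6.897, 3.424), A = (-6.897, -3.424). Then cos ∠EAT = AE·AT / (|AE||AT|), giving 82.89°.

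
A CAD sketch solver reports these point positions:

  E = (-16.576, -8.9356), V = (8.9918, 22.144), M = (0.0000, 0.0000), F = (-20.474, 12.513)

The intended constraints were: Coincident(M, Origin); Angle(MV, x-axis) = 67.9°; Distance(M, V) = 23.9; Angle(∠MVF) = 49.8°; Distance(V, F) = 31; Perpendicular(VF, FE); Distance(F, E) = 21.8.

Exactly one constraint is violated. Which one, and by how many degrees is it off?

Perpendicular(VF, FE) — off by 7.80°.

M = (0.00, 0.00) ✓; MV at 67.90° ✓; |MV| = 23.90 ✓; ∠MVF = 49.80° ✓; |VF| = 31.00 ✓; ∠(VF, FE) = 82.20° ✗; |FE| = 21.80 ✓.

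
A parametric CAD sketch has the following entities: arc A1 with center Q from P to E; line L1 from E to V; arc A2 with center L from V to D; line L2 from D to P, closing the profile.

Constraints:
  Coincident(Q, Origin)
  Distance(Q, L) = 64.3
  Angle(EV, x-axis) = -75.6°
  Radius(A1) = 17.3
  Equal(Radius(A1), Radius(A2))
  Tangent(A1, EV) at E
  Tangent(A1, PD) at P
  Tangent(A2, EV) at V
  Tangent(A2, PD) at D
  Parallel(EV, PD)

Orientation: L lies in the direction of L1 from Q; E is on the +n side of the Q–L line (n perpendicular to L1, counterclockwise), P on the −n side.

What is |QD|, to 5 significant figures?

66.587

The slot axis is L1's direction at -75.6°, so u = (cos -75.6°, sin -75.6°) = (0.24869, -0.96858) and n = (−sin -75.6°, cos -75.6°) = (0.96858, 0.24869). Q is at the origin and L lies 64.3 along u from Q, so L = 64.3·u = (15.991, -62.280). Tangency of A1 to both parallel lines with radius 17.3 puts E and P at Q ± 17.3·n: E = (16.756, 4.3023), P = (-16.756, -4.3023). Equal radii place V and D the same way about L: V = L + 17.3·n = (32.747, -57.978), D = L − 17.3·n = (-0.76573, -66.582). Then |QD| = |D − Q| = 66.587.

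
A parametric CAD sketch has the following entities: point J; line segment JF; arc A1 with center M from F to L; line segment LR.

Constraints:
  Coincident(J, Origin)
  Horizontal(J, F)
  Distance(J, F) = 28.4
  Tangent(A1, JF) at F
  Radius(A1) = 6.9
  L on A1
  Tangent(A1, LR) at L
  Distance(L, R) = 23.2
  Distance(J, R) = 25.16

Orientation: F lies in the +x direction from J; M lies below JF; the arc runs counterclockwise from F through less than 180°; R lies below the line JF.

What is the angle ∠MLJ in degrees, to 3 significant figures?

156°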